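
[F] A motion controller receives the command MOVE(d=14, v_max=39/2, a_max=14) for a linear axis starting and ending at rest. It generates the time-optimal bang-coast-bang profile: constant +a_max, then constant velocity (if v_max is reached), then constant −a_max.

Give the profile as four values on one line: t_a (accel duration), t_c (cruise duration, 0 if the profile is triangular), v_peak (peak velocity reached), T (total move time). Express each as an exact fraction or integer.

t_a=1 t_c=0 v_peak=14 T=2

vₘ²/aₘ = (39/2)²/14 = 1521/56
14 < 1521/56 → triangular
v_peak = √(14·14) = √196 = 14
t_a = 14/14 = 1; t_c = 0
T = 2·1 = 2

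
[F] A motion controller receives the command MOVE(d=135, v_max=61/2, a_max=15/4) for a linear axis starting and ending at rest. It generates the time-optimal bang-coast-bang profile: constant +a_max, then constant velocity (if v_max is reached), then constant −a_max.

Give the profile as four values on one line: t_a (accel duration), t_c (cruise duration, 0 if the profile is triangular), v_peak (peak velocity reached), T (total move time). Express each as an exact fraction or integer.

v_max²/a_max = (61/2)²/(15/4) = 3721/15
135 < 3721/15 so t_c = 0
v_peak = √(135·15/4) = √(2025/4) = 45/2
t_a = (45/2)/(15/4) = 6; t_c = 0
T = 2·6 = 12

t_a=6 t_c=0 v_peak=45/2 T=12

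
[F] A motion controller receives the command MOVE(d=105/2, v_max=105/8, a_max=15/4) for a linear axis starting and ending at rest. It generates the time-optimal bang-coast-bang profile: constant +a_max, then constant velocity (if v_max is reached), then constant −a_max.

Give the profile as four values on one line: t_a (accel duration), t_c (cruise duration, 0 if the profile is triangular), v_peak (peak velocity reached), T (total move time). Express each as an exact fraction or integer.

v_max²/a_max = (105/8)²/(15/4) = 735/16
105/2 ≥ 735/16 ⇒ cruise phase
t_a = (105/8)/(15/4) = 7/2; v_peak = 105/8
d_cruise = 105/2 − 735/16 = 105/16; t_c = (105/16)/(105/8) = 1/2
T = 2·7/2 + 1/2 = 15/2

t_a=7/2 t_c=1/2 v_peak=105/8 T=15/2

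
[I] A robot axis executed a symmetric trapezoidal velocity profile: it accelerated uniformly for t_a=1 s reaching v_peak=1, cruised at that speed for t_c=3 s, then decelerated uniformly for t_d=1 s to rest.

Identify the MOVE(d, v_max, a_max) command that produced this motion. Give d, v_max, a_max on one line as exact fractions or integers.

d=4 v_max=1 a_max=1

a_max = 1/1 = 1
d_a = ½·1·1 = 1/2; d_c = 1·3 = 3
d = 2·1/2 + 3 = 4
t_c = 3 > 0 ⇒ limit active, v_max = 1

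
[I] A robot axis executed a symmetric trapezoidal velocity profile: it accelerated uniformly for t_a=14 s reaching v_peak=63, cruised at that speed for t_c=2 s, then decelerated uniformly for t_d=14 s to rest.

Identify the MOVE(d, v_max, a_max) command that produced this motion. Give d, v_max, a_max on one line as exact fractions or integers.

d=1008 v_max=63 a_max=9/2

a_max = 63/14 = 9/2
d_a = ½·63·14 = 441; d_c = 63·2 = 126
d = 2·441 + 126 = 1008
t_c = 2 > 0 ⇒ limit active, v_max = 63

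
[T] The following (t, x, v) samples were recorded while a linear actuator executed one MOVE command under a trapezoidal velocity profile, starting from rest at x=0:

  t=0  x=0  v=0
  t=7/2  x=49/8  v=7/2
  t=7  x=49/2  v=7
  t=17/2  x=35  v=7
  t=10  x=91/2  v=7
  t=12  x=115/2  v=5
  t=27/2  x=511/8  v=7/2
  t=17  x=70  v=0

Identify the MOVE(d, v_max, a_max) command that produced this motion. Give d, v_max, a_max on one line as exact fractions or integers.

d=70 v_max=7 a_max=1

final state: t=17, x=70, v=0 → d = 70
a_max = (7/2−0)/(7/2−0) = 1
max v = 7 over t∈[7,10] → v_max = 7
check: 7·(7+3) = 70 ✓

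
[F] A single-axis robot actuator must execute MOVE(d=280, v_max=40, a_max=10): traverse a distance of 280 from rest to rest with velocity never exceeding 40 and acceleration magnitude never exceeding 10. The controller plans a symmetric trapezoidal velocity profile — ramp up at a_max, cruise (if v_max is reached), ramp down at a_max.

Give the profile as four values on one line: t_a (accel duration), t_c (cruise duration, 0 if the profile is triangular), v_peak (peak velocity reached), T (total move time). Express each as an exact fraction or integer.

(v_max)²/a_max = 40²/10 = 160
280 ≥ 160 → trapezoidal
t_a = 40/10 = 4; v_peak = 40
d_cruise = 280 − 160 = 120; t_c = 120/40 = 3
T = 2·4 + 3 = 11

t_a=4 t_c=3 v_peak=40 T=11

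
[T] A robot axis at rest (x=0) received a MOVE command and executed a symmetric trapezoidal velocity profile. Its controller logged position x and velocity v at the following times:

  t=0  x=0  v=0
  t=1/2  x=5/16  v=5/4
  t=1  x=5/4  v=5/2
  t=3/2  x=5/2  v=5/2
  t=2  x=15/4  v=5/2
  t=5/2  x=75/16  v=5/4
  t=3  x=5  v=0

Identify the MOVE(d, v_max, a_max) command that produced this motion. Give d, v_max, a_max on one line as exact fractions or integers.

final state: t=3, x=5, v=0 → d = 5
a_max = (5/4−0)/(1/2−0) = 5/2
max v = 5/2 over t∈[1,2] → v_max = 5/2
check: 5/2·(1+1) = 5 ✓

d=5 v_max=5/2 a_max=5/2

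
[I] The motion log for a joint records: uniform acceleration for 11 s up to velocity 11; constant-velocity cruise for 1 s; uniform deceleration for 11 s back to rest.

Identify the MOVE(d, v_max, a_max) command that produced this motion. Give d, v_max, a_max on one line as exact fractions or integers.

a_max = 11/11 = 1
d_a = ½·11·11 = 121/2; d_c = 11·1 = 11
d = 2·121/2 + 11 = 132
t_c = 1 > 0 → v_max = v_peak = 11

d=132 v_max=11 a_max=1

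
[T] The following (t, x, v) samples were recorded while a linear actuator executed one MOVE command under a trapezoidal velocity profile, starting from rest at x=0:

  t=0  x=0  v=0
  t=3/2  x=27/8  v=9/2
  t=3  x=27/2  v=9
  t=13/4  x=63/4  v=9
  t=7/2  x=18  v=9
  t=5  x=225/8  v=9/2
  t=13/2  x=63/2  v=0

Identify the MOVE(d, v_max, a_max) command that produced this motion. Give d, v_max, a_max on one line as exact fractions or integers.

final state: t=13/2, x=63/2, v=0 → d = 63/2
a_max = (9/2−0)/(3/2−0) = 3
max v = 9 over t∈[3,7/2] → v_max = 9
check: 9·(3+1/2) = 63/2 ✓

d=63/2 v_max=9 a_max=3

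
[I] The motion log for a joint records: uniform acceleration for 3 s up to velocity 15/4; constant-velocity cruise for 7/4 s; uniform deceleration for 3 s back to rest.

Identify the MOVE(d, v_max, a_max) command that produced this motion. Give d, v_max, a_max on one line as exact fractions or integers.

a_max = (15/4)/3 = 5/4
d_a = ½·15/4·3 = 45/8; d_c = 15/4·7/4 = 105/16
d = 2·45/8 + 105/16 = 285/16
t_c = 7/4 > 0 → v_max = v_peak = 15/4

d=285/16 v_max=15/4 a_max=5/4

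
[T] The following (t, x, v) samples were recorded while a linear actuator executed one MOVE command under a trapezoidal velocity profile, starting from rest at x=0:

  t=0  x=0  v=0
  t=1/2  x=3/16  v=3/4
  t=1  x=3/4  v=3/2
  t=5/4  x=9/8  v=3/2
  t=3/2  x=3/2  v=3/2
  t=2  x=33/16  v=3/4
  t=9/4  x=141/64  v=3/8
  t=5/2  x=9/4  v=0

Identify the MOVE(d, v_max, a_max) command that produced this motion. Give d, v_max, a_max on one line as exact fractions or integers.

final state: t=5/2, x=9/4, v=0 → d = 9/4
a_max = (3/4−0)/(1/2−0) = 3/2
max v = 3/2 over t∈[1,3/2] → v_max = 3/2
check: 3/2·(1+1/2) = 9/4 ✓

d=9/4 v_max=3/2 a_max=3/2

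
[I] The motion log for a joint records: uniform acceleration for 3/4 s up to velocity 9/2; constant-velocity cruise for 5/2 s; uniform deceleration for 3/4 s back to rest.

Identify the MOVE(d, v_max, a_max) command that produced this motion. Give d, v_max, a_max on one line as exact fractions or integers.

a_max = (9/2)/(3/4) = 6
d_a = ½·9/2·3/4 = 27/16; d_c = 9/2·5/2 = 45/4
d = 2·27/16 + 45/4 = 117/8
t_c = 5/2 > 0 so v_max = 9/2

d=117/8 v_max=9/2 a_max=6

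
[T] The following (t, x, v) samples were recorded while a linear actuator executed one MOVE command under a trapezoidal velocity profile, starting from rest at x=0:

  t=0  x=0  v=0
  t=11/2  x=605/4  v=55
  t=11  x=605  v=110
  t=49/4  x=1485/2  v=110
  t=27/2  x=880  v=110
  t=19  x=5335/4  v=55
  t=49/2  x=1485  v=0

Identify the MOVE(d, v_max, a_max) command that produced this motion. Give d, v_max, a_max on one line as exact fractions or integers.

d=1485 v_max=110 a_max=10

final state: t=49/2, x=1485, v=0 → d = 1485
a_max = (55−0)/(11/2−0) = 10
max v = 110 over t∈[11,27/2] → v_max = 110
check: 110·(11+5/2) = 1485 ✓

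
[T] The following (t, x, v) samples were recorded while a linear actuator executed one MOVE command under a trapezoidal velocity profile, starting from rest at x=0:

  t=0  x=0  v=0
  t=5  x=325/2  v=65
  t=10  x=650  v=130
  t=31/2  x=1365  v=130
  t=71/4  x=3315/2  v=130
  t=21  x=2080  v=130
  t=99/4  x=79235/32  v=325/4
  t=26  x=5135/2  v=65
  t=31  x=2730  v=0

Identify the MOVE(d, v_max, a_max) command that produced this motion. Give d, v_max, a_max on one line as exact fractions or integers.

final state: t=31, x=2730, v=0 → d = 2730
a_max = (65−0)/(5−0) = 13
max v = 130 over t∈[10,21] → v_max = 130
check: 130·(10+11) = 2730 ✓

d=2730 v_max=130 a_max=13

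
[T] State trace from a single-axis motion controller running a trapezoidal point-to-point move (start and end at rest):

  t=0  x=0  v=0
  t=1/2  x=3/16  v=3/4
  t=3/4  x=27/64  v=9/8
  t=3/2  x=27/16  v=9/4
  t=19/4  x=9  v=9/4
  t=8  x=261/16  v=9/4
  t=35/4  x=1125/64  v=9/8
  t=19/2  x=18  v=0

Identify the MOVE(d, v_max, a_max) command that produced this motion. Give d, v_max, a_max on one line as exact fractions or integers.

d=18 v_max=9/4 a_max=3/2

final state: t=19/2, x=18, v=0 → d = 18
a_max = (3/4−0)/(1/2−0) = 3/2
max v = 9/4 over t∈[3/2,8] → v_max = 9/4
check: 9/4·(3/2+13/2) = 18 ✓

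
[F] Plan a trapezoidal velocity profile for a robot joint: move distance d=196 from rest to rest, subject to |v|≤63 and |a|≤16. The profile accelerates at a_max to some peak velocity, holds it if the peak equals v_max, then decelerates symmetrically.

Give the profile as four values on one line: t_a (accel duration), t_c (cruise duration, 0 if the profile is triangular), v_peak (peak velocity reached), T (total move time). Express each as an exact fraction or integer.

t_a=7/2 t_c=0 v_peak=56 T=7

v_max²/a_max = 63²/16 = 3969/16
196 < 3969/16 → triangular
v_peak = √(196·16) = √3136 = 56
t_a = 56/16 = 7/2; t_c = 0
T = 2·7/2 = 7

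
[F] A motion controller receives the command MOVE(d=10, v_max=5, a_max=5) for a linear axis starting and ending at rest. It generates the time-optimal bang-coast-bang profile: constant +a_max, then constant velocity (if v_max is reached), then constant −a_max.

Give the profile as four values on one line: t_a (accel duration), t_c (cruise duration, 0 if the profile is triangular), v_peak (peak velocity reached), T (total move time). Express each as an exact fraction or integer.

vₘ²/aₘ = 5²/5 = 5
10 ≥ 5 ⇒ cruise phase
t_a = 5/5 = 1; v_peak = 5
d_cruise = 10 − 5 = 5; t_c = 5/5 = 1
T = 2·1 + 1 = 3

t_a=1 t_c=1 v_peak=5 T=3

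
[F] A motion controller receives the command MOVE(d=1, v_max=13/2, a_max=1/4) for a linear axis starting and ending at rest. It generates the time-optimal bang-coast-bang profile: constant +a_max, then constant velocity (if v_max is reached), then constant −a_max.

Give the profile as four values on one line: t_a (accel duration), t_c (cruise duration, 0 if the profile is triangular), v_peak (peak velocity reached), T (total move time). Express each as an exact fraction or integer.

v_max²/a_max = (13/2)²/(1/4) = 169
1 < 169 → triangular
v_peak = √(1·1/4) = √(1/4) = 1/2
t_a = (1/2)/(1/4) = 2; t_c = 0
T = 2·2 = 4

t_a=2 t_c=0 v_peak=1/2 T=4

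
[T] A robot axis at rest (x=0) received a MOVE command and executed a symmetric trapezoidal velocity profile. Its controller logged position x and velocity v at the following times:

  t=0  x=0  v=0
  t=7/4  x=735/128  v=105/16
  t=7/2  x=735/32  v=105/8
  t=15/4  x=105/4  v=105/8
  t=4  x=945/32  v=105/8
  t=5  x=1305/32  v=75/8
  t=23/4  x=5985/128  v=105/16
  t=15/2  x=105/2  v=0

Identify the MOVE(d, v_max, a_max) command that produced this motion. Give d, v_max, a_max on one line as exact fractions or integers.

final state: t=15/2, x=105/2, v=0 → d = 105/2
a_max = (105/16−0)/(7/4−0) = 15/4
max v = 105/8 over t∈[7/2,4] → v_max = 105/8
check: 105/8·(7/2+1/2) = 105/2 ✓

d=105/2 v_max=105/8 a_max=15/4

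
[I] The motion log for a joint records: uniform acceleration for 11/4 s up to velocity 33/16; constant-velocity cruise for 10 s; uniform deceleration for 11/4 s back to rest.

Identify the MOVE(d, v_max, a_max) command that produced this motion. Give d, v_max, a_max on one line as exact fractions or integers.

d=1683/64 v_max=33/16 a_max=3/4

a_max = (33/16)/(11/4) = 3/4
d_a = ½·33/16·11/4 = 363/128; d_c = 33/16·10 = 165/8
d = 2·363/128 + 165/8 = 1683/64
t_c = 10 > 0 ⇒ limit active, v_max = 33/16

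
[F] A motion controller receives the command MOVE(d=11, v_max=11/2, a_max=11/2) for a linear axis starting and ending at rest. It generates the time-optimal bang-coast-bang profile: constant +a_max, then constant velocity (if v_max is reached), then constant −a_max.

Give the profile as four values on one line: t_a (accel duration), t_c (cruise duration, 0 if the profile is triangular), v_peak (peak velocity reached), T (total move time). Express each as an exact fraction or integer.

t_a=1 t_c=1 v_peak=11/2 T=3

vₘ²/aₘ = (11/2)²/(11/2) = 11/2
11 ≥ 11/2 ⇒ cruise phase
t_a = (11/2)/(11/2) = 1; v_peak = 11/2
d_cruise = 11 − 11/2 = 11/2; t_c = (11/2)/(11/2) = 1
T = 2·1 + 1 = 3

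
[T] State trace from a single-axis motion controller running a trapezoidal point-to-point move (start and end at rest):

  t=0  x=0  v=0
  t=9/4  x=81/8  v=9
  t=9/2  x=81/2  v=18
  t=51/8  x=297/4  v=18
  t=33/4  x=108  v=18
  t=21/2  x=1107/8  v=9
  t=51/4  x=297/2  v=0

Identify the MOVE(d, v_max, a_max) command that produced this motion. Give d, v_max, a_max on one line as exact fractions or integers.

d=297/2 v_max=18 a_max=4

final state: t=51/4, x=297/2, v=0 → d = 297/2
a_max = (9−0)/(9/4−0) = 4
max v = 18 over t∈[9/2,33/4] → v_max = 18
check: 18·(9/2+15/4) = 297/2 ✓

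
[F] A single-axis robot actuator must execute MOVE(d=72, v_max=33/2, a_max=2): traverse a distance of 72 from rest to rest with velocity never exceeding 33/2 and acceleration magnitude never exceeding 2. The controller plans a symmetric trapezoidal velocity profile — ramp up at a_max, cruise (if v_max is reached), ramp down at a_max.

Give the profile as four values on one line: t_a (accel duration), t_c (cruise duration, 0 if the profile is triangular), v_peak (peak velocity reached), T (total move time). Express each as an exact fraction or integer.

v_max²/a_max = (33/2)²/2 = 1089/8
72 < 1089/8 so t_c = 0
v_peak = √(72·2) = √144 = 12
t_a = 12/2 = 6; t_c = 0
T = 2·6 = 12

t_a=6 t_c=0 v_peak=12 T=12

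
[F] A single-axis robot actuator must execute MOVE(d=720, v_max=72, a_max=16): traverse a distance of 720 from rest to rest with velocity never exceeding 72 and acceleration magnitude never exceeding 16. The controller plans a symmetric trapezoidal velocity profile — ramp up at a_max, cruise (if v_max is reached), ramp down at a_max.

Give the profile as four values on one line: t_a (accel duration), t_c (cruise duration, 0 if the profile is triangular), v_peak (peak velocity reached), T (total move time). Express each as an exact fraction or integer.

v_max²/a_max = 72²/16 = 324
720 ≥ 324 ⇒ cruise phase
t_a = 72/16 = 9/2; v_peak = 72
d_cruise = 720 − 324 = 396; t_c = 396/72 = 11/2
T = 2·9/2 + 11/2 = 29/2

t_a=9/2 t_c=11/2 v_peak=72 T=29/2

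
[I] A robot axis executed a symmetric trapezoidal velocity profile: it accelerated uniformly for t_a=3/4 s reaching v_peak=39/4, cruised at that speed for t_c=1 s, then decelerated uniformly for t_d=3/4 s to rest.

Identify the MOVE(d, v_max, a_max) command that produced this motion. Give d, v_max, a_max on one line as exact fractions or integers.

a_max = (39/4)/(3/4) = 13
d_a = ½·39/4·3/4 = 117/32; d_c = 39/4·1 = 39/4
d = 2·117/32 + 39/4 = 273/16
t_c = 1 > 0 ⇒ limit active, v_max = 39/4

d=273/16 v_max=39/4 a_max=13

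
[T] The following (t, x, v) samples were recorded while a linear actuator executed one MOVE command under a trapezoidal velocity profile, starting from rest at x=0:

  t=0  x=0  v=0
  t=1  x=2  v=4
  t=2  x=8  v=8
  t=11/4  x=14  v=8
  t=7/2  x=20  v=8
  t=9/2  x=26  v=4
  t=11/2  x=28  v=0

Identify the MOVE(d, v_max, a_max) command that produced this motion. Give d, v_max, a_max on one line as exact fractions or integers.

d=28 v_max=8 a_max=4

final state: t=11/2, x=28, v=0 → d = 28
a_max = (4−0)/(1−0) = 4
max v = 8 over t∈[2,7/2] → v_max = 8
check: 8·(2+3/2) = 28 ✓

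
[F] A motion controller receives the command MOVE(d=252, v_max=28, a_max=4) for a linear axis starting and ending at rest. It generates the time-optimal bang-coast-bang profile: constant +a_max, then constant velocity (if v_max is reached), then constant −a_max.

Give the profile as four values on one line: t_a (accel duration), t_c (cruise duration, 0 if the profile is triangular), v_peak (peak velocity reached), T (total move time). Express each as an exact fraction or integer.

(v_max)²/a_max = 28²/4 = 196
252 ≥ 196 ⇒ cruise phase
t_a = 28/4 = 7; v_peak = 28
d_cruise = 252 − 196 = 56; t_c = 56/28 = 2
T = 2·7 + 2 = 16

t_a=7 t_c=2 v_peak=28 T=16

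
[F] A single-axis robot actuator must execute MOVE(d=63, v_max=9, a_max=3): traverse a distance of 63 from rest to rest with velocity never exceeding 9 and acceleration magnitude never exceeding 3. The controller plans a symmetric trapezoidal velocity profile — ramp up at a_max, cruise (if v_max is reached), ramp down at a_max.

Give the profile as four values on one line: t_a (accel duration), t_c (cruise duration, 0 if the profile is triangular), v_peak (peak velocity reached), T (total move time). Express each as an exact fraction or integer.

t_a=3 t_c=4 v_peak=9 T=10

(v_max)²/a_max = 9²/3 = 27
63 ≥ 27 so v_max reached
t_a = 9/3 = 3; v_peak = 9
d_cruise = 63 − 27 = 36; t_c = 36/9 = 4
T = 2·3 + 4 = 10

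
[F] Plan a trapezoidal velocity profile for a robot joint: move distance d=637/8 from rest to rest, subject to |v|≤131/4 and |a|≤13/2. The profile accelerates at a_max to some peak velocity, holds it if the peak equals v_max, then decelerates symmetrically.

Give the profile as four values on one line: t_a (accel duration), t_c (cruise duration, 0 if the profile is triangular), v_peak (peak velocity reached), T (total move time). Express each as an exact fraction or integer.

t_a=7/2 t_c=0 v_peak=91/4 T=7

(v_max)²/a_max = (131/4)²/(13/2) = 17161/104
637/8 < 17161/104 → triangular
v_peak = √(637/8·13/2) = √(8281/16) = 91/4
t_a = (91/4)/(13/2) = 7/2; t_c = 0
T = 2·7/2 = 7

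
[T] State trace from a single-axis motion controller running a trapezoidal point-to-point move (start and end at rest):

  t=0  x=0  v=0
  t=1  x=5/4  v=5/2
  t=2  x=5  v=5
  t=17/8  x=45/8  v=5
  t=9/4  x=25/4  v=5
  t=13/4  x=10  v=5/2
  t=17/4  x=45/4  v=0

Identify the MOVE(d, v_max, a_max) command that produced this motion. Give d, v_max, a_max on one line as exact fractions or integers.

final state: t=17/4, x=45/4, v=0 → d = 45/4
a_max = (5/2−0)/(1−0) = 5/2
max v = 5 over t∈[2,9/4] → v_max = 5
check: 5·(2+1/4) = 45/4 ✓

d=45/4 v_max=5 a_max=5/2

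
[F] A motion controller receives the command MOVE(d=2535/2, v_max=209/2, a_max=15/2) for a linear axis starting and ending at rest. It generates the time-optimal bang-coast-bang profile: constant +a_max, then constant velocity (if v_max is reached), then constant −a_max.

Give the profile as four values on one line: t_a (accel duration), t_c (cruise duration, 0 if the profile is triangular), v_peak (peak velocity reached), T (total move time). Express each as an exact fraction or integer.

(v_max)²/a_max = (209/2)²/(15/2) = 43681/30
2535/2 < 43681/30 → triangular
v_peak = √(2535/2·15/2) = √(38025/4) = 195/2
t_a = (195/2)/(15/2) = 13; t_c = 0
T = 2·13 = 26

t_a=13 t_c=0 v_peak=195/2 T=26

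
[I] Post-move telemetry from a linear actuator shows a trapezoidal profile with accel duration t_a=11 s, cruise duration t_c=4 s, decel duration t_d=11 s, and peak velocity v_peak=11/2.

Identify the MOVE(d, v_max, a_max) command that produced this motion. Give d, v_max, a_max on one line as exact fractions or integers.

a_max = (11/2)/11 = 1/2
d_a = ½·11/2·11 = 121/4; d_c = 11/2·4 = 22
d = 2·121/4 + 22 = 165/2
t_c = 4 > 0 → v_max = v_peak = 11/2

d=165/2 v_max=11/2 a_max=1/2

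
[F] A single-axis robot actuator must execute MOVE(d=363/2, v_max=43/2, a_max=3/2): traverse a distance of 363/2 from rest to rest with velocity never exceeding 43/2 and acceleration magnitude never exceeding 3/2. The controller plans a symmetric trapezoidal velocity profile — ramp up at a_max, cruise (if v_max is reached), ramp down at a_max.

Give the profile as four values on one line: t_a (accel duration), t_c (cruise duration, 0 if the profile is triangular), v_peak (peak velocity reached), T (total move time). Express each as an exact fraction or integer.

t_a=11 t_c=0 v_peak=33/2 T=22

(v_max)²/a_max = (43/2)²/(3/2) = 1849/6
363/2 < 1849/6 ⇒ no cruise
v_peak = √(363/2·3/2) = √(1089/4) = 33/2
t_a = (33/2)/(3/2) = 11; t_c = 0
T = 2·11 = 22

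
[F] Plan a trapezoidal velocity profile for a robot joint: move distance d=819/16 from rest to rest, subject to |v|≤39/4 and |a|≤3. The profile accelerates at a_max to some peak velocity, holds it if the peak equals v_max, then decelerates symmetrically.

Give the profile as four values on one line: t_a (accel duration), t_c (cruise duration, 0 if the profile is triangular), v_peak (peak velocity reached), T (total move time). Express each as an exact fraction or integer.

vₘ²/aₘ = (39/4)²/3 = 507/16
819/16 ≥ 507/16 ⇒ cruise phase
t_a = (39/4)/3 = 13/4; v_peak = 39/4
d_cruise = 819/16 − 507/16 = 39/2; t_c = (39/2)/(39/4) = 2
T = 2·13/4 + 2 = 17/2

t_a=13/4 t_c=2 v_peak=39/4 T=17/2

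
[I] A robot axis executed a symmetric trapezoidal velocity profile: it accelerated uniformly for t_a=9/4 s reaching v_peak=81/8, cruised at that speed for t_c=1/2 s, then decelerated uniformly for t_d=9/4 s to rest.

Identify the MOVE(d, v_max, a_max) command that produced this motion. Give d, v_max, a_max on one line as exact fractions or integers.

a_max = (81/8)/(9/4) = 9/2
d_a = ½·81/8·9/4 = 729/64; d_c = 81/8·1/2 = 81/16
d = 2·729/64 + 81/16 = 891/32
t_c = 1/2 > 0 ⇒ limit active, v_max = 81/8

d=891/32 v_max=81/8 a_max=9/2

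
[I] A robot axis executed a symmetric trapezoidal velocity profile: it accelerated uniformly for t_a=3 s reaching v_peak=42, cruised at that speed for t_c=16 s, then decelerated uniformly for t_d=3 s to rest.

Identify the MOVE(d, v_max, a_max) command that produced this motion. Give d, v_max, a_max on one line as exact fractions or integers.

d=798 v_max=42 a_max=14

a_max = 42/3 = 14
d_a = ½·42·3 = 63; d_c = 42·16 = 672
d = 2·63 + 672 = 798
t_c = 16 > 0 so v_max = 42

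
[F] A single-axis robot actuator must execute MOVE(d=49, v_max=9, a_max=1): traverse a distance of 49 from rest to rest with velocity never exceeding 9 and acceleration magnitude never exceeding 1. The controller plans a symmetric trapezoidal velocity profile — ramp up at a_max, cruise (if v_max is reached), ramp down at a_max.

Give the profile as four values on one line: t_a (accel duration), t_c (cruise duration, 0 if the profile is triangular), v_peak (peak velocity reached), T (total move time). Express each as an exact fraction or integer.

t_a=7 t_c=0 v_peak=7 T=14

v_max²/a_max = 9²/1 = 81
49 < 81 → triangular
v_peak = √(49·1) = √49 = 7
t_a = 7/1 = 7; t_c = 0
T = 2·7 = 14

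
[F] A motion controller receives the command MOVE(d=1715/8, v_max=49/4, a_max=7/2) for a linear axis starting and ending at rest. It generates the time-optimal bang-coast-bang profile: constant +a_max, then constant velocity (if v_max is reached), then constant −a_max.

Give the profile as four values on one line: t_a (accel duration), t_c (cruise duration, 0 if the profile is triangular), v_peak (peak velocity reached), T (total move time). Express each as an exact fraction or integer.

t_a=7/2 t_c=14 v_peak=49/4 T=21

v_max²/a_max = (49/4)²/(7/2) = 343/8
1715/8 ≥ 343/8 ⇒ cruise phase
t_a = (49/4)/(7/2) = 7/2; v_peak = 49/4
d_cruise = 1715/8 − 343/8 = 343/2; t_c = (343/2)/(49/4) = 14
T = 2·7/2 + 14 = 21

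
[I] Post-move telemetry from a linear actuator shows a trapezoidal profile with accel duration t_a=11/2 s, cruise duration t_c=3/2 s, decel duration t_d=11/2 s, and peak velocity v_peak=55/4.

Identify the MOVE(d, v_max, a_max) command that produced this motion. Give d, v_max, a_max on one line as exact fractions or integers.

d=385/4 v_max=55/4 a_max=5/2

a_max = (55/4)/(11/2) = 5/2
d_a = ½·55/4·11/2 = 605/16; d_c = 55/4·3/2 = 165/8
d = 2·605/16 + 165/8 = 385/4
t_c = 3/2 > 0 → v_max = v_peak = 55/4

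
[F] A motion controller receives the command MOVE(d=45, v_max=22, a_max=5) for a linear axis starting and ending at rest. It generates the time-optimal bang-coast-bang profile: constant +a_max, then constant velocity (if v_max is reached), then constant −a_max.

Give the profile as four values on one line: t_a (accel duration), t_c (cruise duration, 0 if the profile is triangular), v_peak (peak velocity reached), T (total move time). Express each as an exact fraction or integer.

t_a=3 t_c=0 v_peak=15 T=6

v_max²/a_max = 22²/5 = 484/5
45 < 484/5 → triangular
v_peak = √(45·5) = √225 = 15
t_a = 15/5 = 3; t_c = 0
T = 2·3 = 6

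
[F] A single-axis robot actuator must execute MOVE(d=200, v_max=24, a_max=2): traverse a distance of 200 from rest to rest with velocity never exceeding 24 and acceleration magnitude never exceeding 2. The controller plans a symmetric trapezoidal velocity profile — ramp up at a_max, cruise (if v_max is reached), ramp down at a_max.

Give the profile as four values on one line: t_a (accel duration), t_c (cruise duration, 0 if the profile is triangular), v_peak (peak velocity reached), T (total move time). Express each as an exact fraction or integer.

t_a=10 t_c=0 v_peak=20 T=20

(v_max)²/a_max = 24²/2 = 288
200 < 288 ⇒ no cruise
v_peak = √(200·2) = √400 = 20
t_a = 20/2 = 10; t_c = 0
T = 2·10 = 20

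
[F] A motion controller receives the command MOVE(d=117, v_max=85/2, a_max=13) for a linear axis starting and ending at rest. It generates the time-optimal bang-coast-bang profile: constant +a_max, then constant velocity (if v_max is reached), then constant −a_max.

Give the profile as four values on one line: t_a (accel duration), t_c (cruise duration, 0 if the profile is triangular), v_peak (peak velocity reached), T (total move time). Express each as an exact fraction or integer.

t_a=3 t_c=0 v_peak=39 T=6

v_max²/a_max = (85/2)²/13 = 7225/52
117 < 7225/52 ⇒ no cruise
v_peak = √(117·13) = √1521 = 39
t_a = 39/13 = 3; t_c = 0
T = 2·3 = 6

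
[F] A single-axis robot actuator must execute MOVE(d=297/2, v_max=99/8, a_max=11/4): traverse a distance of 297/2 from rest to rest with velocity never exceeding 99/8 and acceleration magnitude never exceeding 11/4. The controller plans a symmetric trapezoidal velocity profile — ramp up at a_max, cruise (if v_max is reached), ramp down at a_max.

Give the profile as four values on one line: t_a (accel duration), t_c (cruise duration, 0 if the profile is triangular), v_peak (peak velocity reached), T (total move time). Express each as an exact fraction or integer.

t_a=9/2 t_c=15/2 v_peak=99/8 T=33/2

(v_max)²/a_max = (99/8)²/(11/4) = 891/16
297/2 ≥ 891/16 so v_max reached
t_a = (99/8)/(11/4) = 9/2; v_peak = 99/8
d_cruise = 297/2 − 891/16 = 1485/16; t_c = (1485/16)/(99/8) = 15/2
T = 2·9/2 + 15/2 = 33/2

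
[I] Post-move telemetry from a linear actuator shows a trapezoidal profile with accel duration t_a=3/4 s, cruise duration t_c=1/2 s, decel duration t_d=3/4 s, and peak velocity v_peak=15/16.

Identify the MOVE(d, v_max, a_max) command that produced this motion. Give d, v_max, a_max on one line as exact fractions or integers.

a_max = (15/16)/(3/4) = 5/4
d_a = ½·15/16·3/4 = 45/128; d_c = 15/16·1/2 = 15/32
d = 2·45/128 + 15/32 = 75/64
t_c = 1/2 > 0 so v_max = 15/16

d=75/64 v_max=15/16 a_max=5/4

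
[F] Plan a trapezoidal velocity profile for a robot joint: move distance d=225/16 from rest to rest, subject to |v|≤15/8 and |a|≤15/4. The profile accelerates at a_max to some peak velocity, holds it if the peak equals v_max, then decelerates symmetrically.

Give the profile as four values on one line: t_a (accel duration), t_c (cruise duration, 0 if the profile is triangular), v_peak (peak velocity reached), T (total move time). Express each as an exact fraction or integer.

t_a=1/2 t_c=7 v_peak=15/8 T=8

vₘ²/aₘ = (15/8)²/(15/4) = 15/16
225/16 ≥ 15/16 ⇒ cruise phase
t_a = (15/8)/(15/4) = 1/2; v_peak = 15/8
d_cruise = 225/16 − 15/16 = 105/8; t_c = (105/8)/(15/8) = 7
T = 2·1/2 + 7 = 8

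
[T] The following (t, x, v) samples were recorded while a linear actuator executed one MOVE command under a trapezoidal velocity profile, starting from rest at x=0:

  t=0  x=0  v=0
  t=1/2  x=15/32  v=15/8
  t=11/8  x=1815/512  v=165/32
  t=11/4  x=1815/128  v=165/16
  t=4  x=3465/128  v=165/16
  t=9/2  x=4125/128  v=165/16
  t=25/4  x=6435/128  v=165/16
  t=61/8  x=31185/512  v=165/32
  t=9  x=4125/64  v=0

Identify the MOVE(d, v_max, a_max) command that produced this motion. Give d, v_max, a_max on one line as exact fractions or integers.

final state: t=9, x=4125/64, v=0 → d = 4125/64
a_max = (15/8−0)/(1/2−0) = 15/4
max v = 165/16 over t∈[11/4,25/4] → v_max = 165/16
check: 165/16·(11/4+7/2) = 4125/64 ✓

d=4125/64 v_max=165/16 a_max=15/4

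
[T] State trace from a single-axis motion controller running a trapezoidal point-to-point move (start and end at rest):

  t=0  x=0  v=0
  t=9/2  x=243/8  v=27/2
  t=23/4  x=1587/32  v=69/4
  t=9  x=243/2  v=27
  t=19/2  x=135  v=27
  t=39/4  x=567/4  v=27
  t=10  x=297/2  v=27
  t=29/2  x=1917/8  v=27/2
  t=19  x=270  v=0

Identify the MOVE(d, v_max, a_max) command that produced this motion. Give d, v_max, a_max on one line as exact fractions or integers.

final state: t=19, x=270, v=0 → d = 270
a_max = (27/2−0)/(9/2−0) = 3
max v = 27 over t∈[9,10] → v_max = 27
check: 27·(9+1) = 270 ✓

d=270 v_max=27 a_max=3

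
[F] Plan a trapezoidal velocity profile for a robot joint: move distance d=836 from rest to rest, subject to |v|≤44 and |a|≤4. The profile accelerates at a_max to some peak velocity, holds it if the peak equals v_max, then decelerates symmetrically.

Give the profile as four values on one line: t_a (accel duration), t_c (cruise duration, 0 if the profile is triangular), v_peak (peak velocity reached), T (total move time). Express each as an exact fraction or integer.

t_a=11 t_c=8 v_peak=44 T=30

v_max²/a_max = 44²/4 = 484
836 ≥ 484 ⇒ cruise phase
t_a = 44/4 = 11; v_peak = 44
d_cruise = 836 − 484 = 352; t_c = 352/44 = 8
T = 2·11 + 8 = 30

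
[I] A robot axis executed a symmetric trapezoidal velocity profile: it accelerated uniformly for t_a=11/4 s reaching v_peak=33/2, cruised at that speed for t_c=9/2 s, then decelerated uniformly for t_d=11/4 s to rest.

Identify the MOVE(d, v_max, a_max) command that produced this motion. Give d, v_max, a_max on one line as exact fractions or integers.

d=957/8 v_max=33/2 a_max=6

a_max = (33/2)/(11/4) = 6
d_a = ½·33/2·11/4 = 363/16; d_c = 33/2·9/2 = 297/4
d = 2·363/16 + 297/4 = 957/8
t_c = 9/2 > 0 ⇒ limit active, v_max = 33/2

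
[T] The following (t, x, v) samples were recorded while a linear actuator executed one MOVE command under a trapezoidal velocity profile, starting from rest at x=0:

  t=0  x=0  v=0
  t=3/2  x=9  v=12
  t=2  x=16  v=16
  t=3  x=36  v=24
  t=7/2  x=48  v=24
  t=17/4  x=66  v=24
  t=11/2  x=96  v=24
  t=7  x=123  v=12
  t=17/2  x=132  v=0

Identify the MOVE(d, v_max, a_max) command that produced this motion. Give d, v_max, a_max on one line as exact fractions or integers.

d=132 v_max=24 a_max=8

final state: t=17/2, x=132, v=0 → d = 132
a_max = (12−0)/(3/2−0) = 8
max v = 24 over t∈[3,11/2] → v_max = 24
check: 24·(3+5/2) = 132 ✓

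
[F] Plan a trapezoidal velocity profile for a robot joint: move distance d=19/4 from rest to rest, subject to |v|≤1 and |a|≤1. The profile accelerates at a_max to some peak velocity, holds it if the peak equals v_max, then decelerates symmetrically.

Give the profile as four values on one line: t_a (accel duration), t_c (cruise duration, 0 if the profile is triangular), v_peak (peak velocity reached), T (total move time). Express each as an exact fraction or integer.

t_a=1 t_c=15/4 v_peak=1 T=23/4

vₘ²/aₘ = 1²/1 = 1
19/4 ≥ 1 ⇒ cruise phase
t_a = 1/1 = 1; v_peak = 1
d_cruise = 19/4 − 1 = 15/4; t_c = (15/4)/1 = 15/4
T = 2·1 + 15/4 = 23/4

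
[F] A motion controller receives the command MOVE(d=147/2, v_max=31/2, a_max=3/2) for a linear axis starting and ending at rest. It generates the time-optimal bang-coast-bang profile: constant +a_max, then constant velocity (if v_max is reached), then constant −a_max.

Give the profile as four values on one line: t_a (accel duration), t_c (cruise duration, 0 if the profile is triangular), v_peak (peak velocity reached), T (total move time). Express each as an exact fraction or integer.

vₘ²/aₘ = (31/2)²/(3/2) = 961/6
147/2 < 961/6 → triangular
v_peak = √(147/2·3/2) = √(441/4) = 21/2
t_a = (21/2)/(3/2) = 7; t_c = 0
T = 2·7 = 14

t_a=7 t_c=0 v_peak=21/2 T=14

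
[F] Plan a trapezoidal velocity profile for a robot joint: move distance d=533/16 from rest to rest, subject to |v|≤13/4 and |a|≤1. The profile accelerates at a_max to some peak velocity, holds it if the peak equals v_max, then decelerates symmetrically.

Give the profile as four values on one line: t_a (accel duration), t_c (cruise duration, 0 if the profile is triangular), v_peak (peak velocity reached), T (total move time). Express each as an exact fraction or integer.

(v_max)²/a_max = (13/4)²/1 = 169/16
533/16 ≥ 169/16 ⇒ cruise phase
t_a = (13/4)/1 = 13/4; v_peak = 13/4
d_cruise = 533/16 − 169/16 = 91/4; t_c = (91/4)/(13/4) = 7
T = 2·13/4 + 7 = 27/2

t_a=13/4 t_c=7 v_peak=13/4 T=27/2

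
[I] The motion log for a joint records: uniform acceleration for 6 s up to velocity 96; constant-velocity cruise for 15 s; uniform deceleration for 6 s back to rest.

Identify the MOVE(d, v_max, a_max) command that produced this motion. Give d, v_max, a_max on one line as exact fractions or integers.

d=2016 v_max=96 a_max=16

a_max = 96/6 = 16
d_a = ½·96·6 = 288; d_c = 96·15 = 1440
d = 2·288 + 1440 = 2016
t_c = 15 > 0 → v_max = v_peak = 96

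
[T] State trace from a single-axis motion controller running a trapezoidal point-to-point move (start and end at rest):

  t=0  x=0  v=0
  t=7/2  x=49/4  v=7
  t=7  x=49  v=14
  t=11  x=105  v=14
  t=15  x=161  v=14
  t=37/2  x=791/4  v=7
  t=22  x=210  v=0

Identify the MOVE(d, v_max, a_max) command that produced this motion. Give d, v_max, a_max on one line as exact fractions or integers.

final state: t=22, x=210, v=0 → d = 210
a_max = (7−0)/(7/2−0) = 2
max v = 14 over t∈[7,15] → v_max = 14
check: 14·(7+8) = 210 ✓

d=210 v_max=14 a_max=2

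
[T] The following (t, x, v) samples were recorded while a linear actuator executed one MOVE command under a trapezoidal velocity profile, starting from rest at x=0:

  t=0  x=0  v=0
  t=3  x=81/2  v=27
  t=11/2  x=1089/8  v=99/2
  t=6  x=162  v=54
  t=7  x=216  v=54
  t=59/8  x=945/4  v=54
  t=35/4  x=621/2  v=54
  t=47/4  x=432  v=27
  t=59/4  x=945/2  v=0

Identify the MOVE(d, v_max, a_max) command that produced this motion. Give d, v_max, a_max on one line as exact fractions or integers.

final state: t=59/4, x=945/2, v=0 → d = 945/2
a_max = (27−0)/(3−0) = 9
max v = 54 over t∈[6,35/4] → v_max = 54
check: 54·(6+11/4) = 945/2 ✓

d=945/2 v_max=54 a_max=9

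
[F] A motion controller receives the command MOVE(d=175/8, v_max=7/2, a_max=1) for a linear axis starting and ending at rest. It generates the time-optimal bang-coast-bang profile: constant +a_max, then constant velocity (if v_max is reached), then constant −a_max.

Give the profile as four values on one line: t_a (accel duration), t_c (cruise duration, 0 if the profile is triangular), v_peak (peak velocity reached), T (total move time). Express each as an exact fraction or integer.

v_max²/a_max = (7/2)²/1 = 49/4
175/8 ≥ 49/4 so v_max reached
t_a = (7/2)/1 = 7/2; v_peak = 7/2
d_cruise = 175/8 − 49/4 = 77/8; t_c = (77/8)/(7/2) = 11/4
T = 2·7/2 + 11/4 = 39/4

t_a=7/2 t_c=11/4 v_peak=7/2 T=39/4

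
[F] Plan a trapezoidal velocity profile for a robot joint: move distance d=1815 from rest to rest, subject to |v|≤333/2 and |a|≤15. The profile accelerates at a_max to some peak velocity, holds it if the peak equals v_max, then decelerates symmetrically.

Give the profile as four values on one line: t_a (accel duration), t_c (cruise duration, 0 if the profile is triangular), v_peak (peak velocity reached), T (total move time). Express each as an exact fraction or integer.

vₘ²/aₘ = (333/2)²/15 = 36963/20
1815 < 36963/20 ⇒ no cruise
v_peak = √(1815·15) = √27225 = 165
t_a = 165/15 = 11; t_c = 0
T = 2·11 = 22

t_a=11 t_c=0 v_peak=165 T=22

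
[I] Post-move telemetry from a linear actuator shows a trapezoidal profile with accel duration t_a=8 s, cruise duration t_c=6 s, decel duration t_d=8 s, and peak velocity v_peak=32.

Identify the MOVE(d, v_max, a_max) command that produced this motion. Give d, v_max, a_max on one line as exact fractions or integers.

d=448 v_max=32 a_max=4

a_max = 32/8 = 4
d_a = ½·32·8 = 128; d_c = 32·6 = 192
d = 2·128 + 192 = 448
t_c = 6 > 0 ⇒ limit active, v_max = 32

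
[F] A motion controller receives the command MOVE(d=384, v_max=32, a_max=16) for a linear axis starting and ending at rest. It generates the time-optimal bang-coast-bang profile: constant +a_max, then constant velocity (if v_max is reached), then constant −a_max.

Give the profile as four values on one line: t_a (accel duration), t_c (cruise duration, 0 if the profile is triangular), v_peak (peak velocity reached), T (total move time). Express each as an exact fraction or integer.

t_a=2 t_c=10 v_peak=32 T=14

v_max²/a_max = 32²/16 = 64
384 ≥ 64 ⇒ cruise phase
t_a = 32/16 = 2; v_peak = 32
d_cruise = 384 − 64 = 320; t_c = 320/32 = 10
T = 2·2 + 10 = 14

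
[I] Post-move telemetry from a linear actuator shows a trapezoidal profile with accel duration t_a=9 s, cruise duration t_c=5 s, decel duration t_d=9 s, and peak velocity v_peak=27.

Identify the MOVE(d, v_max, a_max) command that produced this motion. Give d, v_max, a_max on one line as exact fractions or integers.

a_max = 27/9 = 3
d_a = ½·27·9 = 243/2; d_c = 27·5 = 135
d = 2·243/2 + 135 = 378
t_c = 5 > 0 → v_max = v_peak = 27

d=378 v_max=27 a_max=3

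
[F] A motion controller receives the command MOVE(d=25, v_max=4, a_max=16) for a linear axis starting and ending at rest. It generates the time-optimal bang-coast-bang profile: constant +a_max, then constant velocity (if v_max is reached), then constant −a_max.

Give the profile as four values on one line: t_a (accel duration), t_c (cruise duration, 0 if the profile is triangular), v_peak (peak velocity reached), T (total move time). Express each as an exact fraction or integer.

vₘ²/aₘ = 4²/16 = 1
25 ≥ 1 ⇒ cruise phase
t_a = 4/16 = 1/4; v_peak = 4
d_cruise = 25 − 1 = 24; t_c = 24/4 = 6
T = 2·1/4 + 6 = 13/2

t_a=1/4 t_c=6 v_peak=4 T=13/2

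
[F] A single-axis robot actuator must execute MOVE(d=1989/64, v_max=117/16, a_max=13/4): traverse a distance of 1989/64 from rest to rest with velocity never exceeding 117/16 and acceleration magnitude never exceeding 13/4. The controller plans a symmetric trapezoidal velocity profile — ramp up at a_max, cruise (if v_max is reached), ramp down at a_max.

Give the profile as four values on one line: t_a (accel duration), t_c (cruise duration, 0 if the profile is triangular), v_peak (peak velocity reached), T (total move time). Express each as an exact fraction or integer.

v_max²/a_max = (117/16)²/(13/4) = 1053/64
1989/64 ≥ 1053/64 so v_max reached
t_a = (117/16)/(13/4) = 9/4; v_peak = 117/16
d_cruise = 1989/64 − 1053/64 = 117/8; t_c = (117/8)/(117/16) = 2
T = 2·9/4 + 2 = 13/2

t_a=9/4 t_c=2 v_peak=117/16 T=13/2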